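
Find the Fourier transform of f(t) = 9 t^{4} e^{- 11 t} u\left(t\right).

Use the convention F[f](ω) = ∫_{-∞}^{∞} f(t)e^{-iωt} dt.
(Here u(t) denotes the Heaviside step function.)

F(ω) = \frac{216}{\left(i \omega + 11\right)^{5}}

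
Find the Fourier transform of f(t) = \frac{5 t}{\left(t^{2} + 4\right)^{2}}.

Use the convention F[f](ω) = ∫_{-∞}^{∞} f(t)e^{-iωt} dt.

F(ω) = - \frac{5 i \pi \omega e^{- 2 \left|{\omega}\right|}}{4}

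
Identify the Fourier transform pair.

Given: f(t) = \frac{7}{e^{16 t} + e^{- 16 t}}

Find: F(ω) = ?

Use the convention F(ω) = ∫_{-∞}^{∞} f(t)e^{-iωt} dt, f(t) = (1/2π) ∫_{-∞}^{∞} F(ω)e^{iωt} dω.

F(ω) = \frac{7 \pi}{32 \cosh{\left(\frac{\pi \omega}{32} \right)}}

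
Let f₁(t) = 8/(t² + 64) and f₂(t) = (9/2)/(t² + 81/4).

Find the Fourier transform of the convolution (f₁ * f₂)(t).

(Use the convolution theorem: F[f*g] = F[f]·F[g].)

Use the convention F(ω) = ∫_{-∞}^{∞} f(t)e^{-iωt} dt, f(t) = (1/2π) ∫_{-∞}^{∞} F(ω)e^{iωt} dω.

F[f₁*f₂](ω) = \pi^{2} e^{- \frac{25 \left|{\omega}\right|}{2}}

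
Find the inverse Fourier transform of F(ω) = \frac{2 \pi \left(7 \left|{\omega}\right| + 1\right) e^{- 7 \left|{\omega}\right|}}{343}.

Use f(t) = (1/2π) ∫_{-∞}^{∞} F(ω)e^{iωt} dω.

f(t) = \frac{4}{\left(t^{2} + 49\right)^{2}}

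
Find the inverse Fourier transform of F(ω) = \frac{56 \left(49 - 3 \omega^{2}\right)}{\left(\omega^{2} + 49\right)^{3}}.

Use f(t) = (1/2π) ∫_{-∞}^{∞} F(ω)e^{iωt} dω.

f(t) = 2 t^{2} e^{- 7 \left|{t}\right|}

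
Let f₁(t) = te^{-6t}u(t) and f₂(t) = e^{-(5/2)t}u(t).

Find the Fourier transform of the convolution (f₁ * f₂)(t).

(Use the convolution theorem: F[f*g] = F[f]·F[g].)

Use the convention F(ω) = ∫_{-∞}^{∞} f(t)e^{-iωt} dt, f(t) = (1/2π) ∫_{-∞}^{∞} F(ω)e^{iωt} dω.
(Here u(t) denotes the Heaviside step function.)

F[f₁*f₂](ω) = \frac{2}{\left(i \omega + 6\right)^{2} \left(2 i \omega + 5\right)}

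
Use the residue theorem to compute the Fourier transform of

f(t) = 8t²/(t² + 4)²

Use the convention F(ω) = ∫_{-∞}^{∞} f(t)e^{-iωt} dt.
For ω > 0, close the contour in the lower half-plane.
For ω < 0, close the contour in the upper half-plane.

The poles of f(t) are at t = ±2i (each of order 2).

Let g(z) = f(z)e^{-iωz}; for large |z| the factor e^{-iωz} decays in the lower half-plane when ω > 0 and in the upper half-plane when ω < 0.

Case ω > 0 (lower half-plane, clockwise contour ⇒ F(ω) = -2πi·ΣRes):
  Res_{z = - 2 i} g(z) = i \left(1 - 2 \omega\right) e^{- 2 \omega} (pole of order 2)
  F(ω) = -2πi·ΣRes = 2 \pi \left(1 - 2 \omega\right) e^{- 2 \omega}

Case ω < 0 (upper half-plane, counterclockwise contour ⇒ F(ω) = +2πi·ΣRes):
  Res_{z = 2 i} g(z) = i \left(- 2 \omega - 1\right) e^{2 \omega} (pole of order 2)
  F(ω) = 2πi·ΣRes = 2 \pi \left(2 \omega + 1\right) e^{2 \omega}

Both cases combine into a single formula in |ω|:

F(ω) = 2 \pi \left(1 - 2 \left|{\omega}\right|\right) e^{- 2 \left|{\omega}\right|}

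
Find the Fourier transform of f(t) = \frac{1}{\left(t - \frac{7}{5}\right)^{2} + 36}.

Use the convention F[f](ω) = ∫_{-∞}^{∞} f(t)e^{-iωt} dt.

F(ω) = \frac{\pi e^{- \frac{7 i \omega}{5} - 6 \left|{\omega}\right|}}{6}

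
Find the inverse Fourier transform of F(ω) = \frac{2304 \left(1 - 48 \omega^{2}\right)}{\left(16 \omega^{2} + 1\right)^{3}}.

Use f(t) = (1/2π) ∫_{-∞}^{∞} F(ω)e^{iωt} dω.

f(t) = 9 t^{2} e^{- \frac{\left|{t}\right|}{4}}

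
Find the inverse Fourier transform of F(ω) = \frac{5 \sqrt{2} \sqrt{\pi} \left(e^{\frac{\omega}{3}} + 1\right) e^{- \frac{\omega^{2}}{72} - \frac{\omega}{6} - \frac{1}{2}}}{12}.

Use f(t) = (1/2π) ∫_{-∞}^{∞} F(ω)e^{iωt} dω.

f(t) = 5 e^{- 18 t^{2}} \cos{\left(6 t \right)}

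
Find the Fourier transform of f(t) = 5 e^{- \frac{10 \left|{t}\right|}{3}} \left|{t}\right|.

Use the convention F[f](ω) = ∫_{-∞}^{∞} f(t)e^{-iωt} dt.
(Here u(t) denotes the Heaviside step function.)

F(ω) = \frac{90 \left(100 - 9 \omega^{2}\right)}{\left(9 \omega^{2} + 100\right)^{2}}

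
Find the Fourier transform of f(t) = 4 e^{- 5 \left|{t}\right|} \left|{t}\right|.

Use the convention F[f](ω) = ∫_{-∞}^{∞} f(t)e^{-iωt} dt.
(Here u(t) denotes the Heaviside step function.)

F(ω) = \frac{8 \left(25 - \omega^{2}\right)}{\left(\omega^{2} + 25\right)^{2}}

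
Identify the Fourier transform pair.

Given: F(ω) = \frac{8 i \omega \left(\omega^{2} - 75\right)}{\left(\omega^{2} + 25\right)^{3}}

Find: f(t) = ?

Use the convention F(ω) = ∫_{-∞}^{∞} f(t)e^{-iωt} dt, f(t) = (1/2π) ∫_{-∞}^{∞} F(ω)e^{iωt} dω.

f(t) = 2 t e^{- 5 \left|{t}\right|} \left|{t}\right|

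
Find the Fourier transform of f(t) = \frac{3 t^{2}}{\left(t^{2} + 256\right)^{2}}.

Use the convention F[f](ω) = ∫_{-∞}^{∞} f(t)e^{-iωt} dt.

F(ω) = \frac{3 \pi \left(1 - 16 \left|{\omega}\right|\right) e^{- 16 \left|{\omega}\right|}}{32}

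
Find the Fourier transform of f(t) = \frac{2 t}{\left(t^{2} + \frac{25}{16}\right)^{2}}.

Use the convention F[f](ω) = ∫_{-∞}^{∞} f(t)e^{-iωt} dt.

F(ω) = - \frac{4 i \pi \omega e^{- \frac{5 \left|{\omega}\right|}{4}}}{5}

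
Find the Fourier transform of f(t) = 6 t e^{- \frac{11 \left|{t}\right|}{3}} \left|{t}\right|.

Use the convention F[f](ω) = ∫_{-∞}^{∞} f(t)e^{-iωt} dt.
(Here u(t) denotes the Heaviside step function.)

F(ω) = \frac{5832 i \omega \left(3 \omega^{2} - 121\right)}{\left(9 \omega^{2} + 121\right)^{3}}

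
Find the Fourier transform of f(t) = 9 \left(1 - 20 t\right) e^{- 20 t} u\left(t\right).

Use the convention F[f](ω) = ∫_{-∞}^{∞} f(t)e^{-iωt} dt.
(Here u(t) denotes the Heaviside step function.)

F(ω) = \frac{9 i \omega}{- \omega^{2} + 40 i \omega + 400}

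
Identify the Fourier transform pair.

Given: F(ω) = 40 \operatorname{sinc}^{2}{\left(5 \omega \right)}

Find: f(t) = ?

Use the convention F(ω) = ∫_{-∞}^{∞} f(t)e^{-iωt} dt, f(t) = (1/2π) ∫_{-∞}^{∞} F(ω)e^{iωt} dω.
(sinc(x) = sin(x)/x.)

f(t) = 4 \left(\begin{cases} 1 - \frac{\left|{t}\right|}{10} & \text{for}\: \left|{t}\right| < 10 \\0 & \text{otherwise} \end{cases}\right)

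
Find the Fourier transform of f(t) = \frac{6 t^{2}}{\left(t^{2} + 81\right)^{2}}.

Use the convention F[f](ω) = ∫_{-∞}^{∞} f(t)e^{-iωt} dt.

F(ω) = \frac{\pi \left(1 - 9 \left|{\omega}\right|\right) e^{- 9 \left|{\omega}\right|}}{3}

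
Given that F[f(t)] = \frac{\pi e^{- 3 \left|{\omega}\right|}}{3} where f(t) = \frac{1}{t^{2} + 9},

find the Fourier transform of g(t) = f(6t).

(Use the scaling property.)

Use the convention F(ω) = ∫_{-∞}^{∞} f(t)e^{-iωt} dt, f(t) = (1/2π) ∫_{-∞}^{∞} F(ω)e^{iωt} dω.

F[g](ω) = \frac{\pi e^{- \frac{\left|{\omega}\right|}{2}}}{18}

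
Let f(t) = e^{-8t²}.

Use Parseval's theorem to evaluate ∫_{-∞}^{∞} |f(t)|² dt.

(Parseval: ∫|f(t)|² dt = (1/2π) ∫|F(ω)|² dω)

∫|f(t)|² dt = \frac{\sqrt{\pi}}{4}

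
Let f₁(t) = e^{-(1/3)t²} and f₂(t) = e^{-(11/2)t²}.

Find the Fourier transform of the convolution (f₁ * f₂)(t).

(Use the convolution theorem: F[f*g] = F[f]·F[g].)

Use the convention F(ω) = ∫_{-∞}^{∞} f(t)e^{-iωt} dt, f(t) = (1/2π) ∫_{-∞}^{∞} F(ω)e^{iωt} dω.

F[f₁*f₂](ω) = \frac{\sqrt{66} \pi e^{- \frac{35 \omega^{2}}{44}}}{11}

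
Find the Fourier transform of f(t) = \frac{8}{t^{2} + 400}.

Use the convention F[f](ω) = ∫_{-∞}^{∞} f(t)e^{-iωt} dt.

F(ω) = \frac{2 \pi e^{- 20 \left|{\omega}\right|}}{5}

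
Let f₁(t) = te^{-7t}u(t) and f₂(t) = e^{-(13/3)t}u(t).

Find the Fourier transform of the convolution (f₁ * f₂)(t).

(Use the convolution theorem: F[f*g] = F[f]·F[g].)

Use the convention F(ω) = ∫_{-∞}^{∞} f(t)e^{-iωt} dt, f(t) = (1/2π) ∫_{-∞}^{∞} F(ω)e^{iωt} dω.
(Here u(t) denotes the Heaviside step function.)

F[f₁*f₂](ω) = \frac{3}{\left(i \omega + 7\right)^{2} \left(3 i \omega + 13\right)}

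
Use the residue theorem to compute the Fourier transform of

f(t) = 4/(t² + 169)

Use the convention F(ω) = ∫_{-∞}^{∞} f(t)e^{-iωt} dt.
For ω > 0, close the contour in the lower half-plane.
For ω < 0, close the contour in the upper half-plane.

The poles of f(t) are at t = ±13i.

Let g(z) = f(z)e^{-iωz}; for large |z| the factor e^{-iωz} decays in the lower half-plane when ω > 0 and in the upper half-plane when ω < 0.

Case ω > 0 (lower half-plane, clockwise contour ⇒ F(ω) = -2πi·ΣRes):
  Res_{z = - 13 i} g(z) = \frac{2 i e^{- 13 \omega}}{13}
  F(ω) = -2πi·ΣRes = \frac{4 \pi e^{- 13 \omega}}{13}

Case ω < 0 (upper half-plane, counterclockwise contour ⇒ F(ω) = +2πi·ΣRes):
  Res_{z = 13 i} g(z) = - \frac{2 i e^{13 \omega}}{13}
  F(ω) = 2πi·ΣRes = \frac{4 \pi e^{13 \omega}}{13}

Both cases combine into a single formula in |ω|:

F(ω) = \frac{4 \pi e^{- 13 \left|{\omega}\right|}}{13}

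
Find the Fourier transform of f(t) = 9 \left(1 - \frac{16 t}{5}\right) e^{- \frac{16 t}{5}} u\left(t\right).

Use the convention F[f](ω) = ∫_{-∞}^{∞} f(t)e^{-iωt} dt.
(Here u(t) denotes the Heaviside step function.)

F(ω) = \frac{225 i \omega}{- 25 \omega^{2} + 160 i \omega + 256}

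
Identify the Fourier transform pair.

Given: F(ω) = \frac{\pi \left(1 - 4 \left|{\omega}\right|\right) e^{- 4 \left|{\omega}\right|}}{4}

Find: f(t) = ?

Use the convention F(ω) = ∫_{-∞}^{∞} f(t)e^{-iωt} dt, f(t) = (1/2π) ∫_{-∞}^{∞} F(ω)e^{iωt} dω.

f(t) = \frac{2 t^{2}}{\left(t^{2} + 16\right)^{2}}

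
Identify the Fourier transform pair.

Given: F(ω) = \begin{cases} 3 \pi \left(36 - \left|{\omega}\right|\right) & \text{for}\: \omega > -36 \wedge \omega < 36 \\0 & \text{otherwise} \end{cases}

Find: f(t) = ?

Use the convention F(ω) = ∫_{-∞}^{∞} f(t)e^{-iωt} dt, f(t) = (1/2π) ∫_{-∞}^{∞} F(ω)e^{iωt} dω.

f(t) = \frac{6 \sin^{2}{\left(18 t \right)}}{t^{2}}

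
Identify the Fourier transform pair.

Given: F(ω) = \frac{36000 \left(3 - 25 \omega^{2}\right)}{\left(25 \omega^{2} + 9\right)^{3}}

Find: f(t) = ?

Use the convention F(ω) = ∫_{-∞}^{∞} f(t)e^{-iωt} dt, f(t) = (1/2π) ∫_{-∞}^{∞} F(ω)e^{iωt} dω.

f(t) = 8 t^{2} e^{- \frac{3 \left|{t}\right|}{5}}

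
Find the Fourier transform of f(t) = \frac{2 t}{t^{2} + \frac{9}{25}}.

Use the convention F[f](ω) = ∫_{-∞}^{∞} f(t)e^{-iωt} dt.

F(ω) = - 2 i \pi e^{- \frac{3 \left|{\omega}\right|}{5}} \operatorname{sign}{\left(\omega \right)}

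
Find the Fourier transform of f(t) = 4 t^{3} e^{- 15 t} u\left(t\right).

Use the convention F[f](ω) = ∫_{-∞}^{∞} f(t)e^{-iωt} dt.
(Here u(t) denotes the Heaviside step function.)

F(ω) = \frac{24}{\left(i \omega + 15\right)^{4}}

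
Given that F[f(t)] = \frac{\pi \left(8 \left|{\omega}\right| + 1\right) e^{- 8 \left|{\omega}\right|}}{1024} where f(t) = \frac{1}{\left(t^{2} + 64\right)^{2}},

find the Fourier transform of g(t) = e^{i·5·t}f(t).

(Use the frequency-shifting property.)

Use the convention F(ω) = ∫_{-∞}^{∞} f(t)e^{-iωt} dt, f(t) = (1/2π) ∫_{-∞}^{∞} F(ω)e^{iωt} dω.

F[g](ω) = \frac{\pi \left(8 \left|{\omega - 5}\right| + 1\right) e^{- 8 \left|{\omega - 5}\right|}}{1024}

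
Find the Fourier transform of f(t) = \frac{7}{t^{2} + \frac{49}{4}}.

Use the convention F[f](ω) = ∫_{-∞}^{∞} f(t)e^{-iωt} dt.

F(ω) = 2 \pi e^{- \frac{7 \left|{\omega}\right|}{2}}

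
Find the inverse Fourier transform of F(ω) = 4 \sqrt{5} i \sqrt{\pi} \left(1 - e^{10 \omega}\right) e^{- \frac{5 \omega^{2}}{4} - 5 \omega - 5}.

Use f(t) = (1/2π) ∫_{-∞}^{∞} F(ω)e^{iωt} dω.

f(t) = 8 e^{- \frac{t^{2}}{5}} \sin{\left(2 t \right)}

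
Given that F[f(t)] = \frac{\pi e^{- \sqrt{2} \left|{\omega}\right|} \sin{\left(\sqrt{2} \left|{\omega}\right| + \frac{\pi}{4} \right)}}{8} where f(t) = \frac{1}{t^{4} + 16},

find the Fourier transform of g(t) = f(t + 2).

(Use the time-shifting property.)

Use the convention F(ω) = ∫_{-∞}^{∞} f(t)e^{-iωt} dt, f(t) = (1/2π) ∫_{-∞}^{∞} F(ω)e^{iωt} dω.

F[g](ω) = \frac{\pi e^{2 i \omega - \sqrt{2} \left|{\omega}\right|} \sin{\left(\sqrt{2} \left|{\omega}\right| + \frac{\pi}{4} \right)}}{8}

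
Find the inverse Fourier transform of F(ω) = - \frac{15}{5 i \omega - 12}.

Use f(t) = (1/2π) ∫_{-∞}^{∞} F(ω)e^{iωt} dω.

f(t) = 3 e^{\frac{12 t}{5}} u\left(- t\right)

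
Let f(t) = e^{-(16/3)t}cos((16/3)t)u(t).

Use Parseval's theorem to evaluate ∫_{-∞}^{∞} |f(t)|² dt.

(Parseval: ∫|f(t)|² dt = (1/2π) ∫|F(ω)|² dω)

∫|f(t)|² dt = \frac{9}{128}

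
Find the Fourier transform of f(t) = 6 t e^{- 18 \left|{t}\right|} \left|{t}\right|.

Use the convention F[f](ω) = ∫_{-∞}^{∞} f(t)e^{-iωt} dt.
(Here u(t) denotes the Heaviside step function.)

F(ω) = \frac{24 i \omega \left(\omega^{2} - 972\right)}{\left(\omega^{2} + 324\right)^{3}}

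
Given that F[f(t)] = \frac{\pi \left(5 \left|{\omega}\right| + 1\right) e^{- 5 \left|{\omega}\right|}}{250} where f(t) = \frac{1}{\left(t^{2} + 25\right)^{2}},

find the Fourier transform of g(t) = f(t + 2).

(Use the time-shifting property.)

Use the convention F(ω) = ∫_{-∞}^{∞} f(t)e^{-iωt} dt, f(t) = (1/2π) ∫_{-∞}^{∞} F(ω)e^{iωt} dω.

F[g](ω) = \frac{\pi \left(5 \left|{\omega}\right| + 1\right) e^{2 i \omega - 5 \left|{\omega}\right|}}{250}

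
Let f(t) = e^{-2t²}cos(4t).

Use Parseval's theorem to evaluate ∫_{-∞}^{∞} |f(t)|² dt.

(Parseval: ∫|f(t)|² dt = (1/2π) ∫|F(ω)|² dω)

∫|f(t)|² dt = \frac{\sqrt{\pi} \left(1 + e^{4}\right)}{4 e^{4}}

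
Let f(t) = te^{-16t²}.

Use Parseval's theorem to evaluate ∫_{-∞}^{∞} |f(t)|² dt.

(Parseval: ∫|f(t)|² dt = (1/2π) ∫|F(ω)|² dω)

∫|f(t)|² dt = \frac{\sqrt{2} \sqrt{\pi}}{512}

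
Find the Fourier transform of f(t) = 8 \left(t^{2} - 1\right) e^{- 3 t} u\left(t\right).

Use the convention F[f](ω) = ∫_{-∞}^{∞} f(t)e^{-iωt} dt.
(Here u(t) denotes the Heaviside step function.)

F(ω) = \frac{8 \left(2 i \omega - \left(i \omega + 3\right)^{3} + 6\right)}{\left(i \omega + 3\right)^{4}}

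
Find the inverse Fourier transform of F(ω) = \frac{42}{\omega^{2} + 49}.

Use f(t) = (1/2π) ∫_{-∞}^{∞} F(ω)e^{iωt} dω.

f(t) = 3 e^{- 7 \left|{t}\right|}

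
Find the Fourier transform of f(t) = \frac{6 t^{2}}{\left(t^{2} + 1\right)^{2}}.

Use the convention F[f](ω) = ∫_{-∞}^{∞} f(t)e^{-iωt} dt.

F(ω) = 3 \pi \left(1 - \left|{\omega}\right|\right) e^{- \left|{\omega}\right|}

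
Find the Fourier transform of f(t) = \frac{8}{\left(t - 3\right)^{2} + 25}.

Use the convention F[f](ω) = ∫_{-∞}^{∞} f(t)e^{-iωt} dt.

F(ω) = \frac{8 \pi e^{- 3 i \omega - 5 \left|{\omega}\right|}}{5}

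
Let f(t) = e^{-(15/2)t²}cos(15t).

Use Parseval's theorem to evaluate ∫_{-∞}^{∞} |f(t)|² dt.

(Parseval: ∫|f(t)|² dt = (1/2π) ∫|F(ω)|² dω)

∫|f(t)|² dt = \frac{\sqrt{15} \sqrt{\pi} \left(1 + e^{15}\right)}{30 e^{15}}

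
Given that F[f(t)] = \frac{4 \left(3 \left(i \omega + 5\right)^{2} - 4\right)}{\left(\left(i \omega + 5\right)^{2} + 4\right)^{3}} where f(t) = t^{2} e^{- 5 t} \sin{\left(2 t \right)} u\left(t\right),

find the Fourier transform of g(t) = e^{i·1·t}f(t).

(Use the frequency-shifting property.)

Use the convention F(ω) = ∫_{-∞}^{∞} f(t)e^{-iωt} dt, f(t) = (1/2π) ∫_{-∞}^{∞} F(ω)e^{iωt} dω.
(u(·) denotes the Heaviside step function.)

F[g](ω) = \frac{4 \left(3 \left(i \left(\omega - 1\right) + 5\right)^{2} - 4\right)}{\left(\left(i \left(\omega - 1\right) + 5\right)^{2} + 4\right)^{3}}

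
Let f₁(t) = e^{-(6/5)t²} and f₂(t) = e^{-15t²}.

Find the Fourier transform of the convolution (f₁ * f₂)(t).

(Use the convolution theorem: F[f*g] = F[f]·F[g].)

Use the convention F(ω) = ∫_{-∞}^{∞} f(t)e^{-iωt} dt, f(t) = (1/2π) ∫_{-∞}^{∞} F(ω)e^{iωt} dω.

F[f₁*f₂](ω) = \frac{\sqrt{2} \pi e^{- \frac{9 \omega^{2}}{40}}}{6}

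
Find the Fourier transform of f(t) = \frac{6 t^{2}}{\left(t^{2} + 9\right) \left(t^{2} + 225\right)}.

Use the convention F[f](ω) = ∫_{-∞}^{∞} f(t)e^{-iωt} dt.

F(ω) = \frac{\pi \left(5 - e^{12 \left|{\omega}\right|}\right) e^{- 15 \left|{\omega}\right|}}{12}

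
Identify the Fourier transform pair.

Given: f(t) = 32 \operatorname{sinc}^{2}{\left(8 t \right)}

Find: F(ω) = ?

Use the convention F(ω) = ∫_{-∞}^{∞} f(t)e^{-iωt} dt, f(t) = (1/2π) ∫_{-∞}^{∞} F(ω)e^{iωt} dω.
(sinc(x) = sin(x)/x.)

F(ω) = \begin{cases} \frac{\pi \left(16 - \left|{\omega}\right|\right)}{4} & \text{for}\: \omega > -16 \wedge \omega < 16 \\0 & \text{otherwise} \end{cases}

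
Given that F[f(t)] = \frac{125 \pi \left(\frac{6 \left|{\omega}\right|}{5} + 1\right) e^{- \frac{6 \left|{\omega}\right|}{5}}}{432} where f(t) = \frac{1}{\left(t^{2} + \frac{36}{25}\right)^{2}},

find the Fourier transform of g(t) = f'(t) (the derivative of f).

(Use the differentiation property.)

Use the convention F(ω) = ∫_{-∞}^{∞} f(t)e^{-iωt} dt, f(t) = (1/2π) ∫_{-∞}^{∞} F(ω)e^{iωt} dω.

F[g](ω) = \frac{25 i \pi \omega \left(6 \left|{\omega}\right| + 5\right) e^{- \frac{6 \left|{\omega}\right|}{5}}}{432}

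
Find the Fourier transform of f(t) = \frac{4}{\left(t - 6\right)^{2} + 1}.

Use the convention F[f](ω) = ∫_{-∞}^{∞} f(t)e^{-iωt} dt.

F(ω) = 4 \pi e^{- 6 i \omega - \left|{\omega}\right|}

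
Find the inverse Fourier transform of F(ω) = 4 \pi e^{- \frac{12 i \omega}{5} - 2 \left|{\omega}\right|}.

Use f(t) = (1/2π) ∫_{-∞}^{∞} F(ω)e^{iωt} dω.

f(t) = \frac{8}{\left(t - \frac{12}{5}\right)^{2} + 4}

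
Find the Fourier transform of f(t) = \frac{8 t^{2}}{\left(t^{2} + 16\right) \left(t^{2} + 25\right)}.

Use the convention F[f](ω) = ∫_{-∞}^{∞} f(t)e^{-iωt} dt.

F(ω) = \frac{8 \pi \left(5 - 4 e^{\left|{\omega}\right|}\right) e^{- 5 \left|{\omega}\right|}}{9}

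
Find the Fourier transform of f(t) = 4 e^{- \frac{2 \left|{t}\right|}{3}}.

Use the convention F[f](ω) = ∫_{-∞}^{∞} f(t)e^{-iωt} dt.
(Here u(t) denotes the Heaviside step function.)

F(ω) = \frac{48}{9 \omega^{2} + 4}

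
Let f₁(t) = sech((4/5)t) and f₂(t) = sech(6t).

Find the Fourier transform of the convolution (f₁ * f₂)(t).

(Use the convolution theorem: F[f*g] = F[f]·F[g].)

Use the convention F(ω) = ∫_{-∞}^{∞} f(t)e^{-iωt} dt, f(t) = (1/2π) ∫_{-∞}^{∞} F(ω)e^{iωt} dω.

F[f₁*f₂](ω) = \frac{5 \pi^{2}}{24 \cosh{\left(\frac{\pi \omega}{12} \right)} \cosh{\left(\frac{5 \pi \omega}{8} \right)}}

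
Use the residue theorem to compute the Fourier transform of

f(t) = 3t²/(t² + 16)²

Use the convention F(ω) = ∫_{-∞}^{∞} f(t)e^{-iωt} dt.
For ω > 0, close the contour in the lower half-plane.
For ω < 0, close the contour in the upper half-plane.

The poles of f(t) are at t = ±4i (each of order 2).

Let g(z) = f(z)e^{-iωz}; for large |z| the factor e^{-iωz} decays in the lower half-plane when ω > 0 and in the upper half-plane when ω < 0.

Case ω > 0 (lower half-plane, clockwise contour ⇒ F(ω) = -2πi·ΣRes):
  Res_{z = - 4 i} g(z) = \frac{3 i \left(1 - 4 \omega\right) e^{- 4 \omega}}{16} (pole of order 2)
  F(ω) = -2πi·ΣRes = \frac{3 \pi \left(1 - 4 \omega\right) e^{- 4 \omega}}{8}

Case ω < 0 (upper half-plane, counterclockwise contour ⇒ F(ω) = +2πi·ΣRes):
  Res_{z = 4 i} g(z) = \frac{3 i \left(- 4 \omega - 1\right) e^{4 \omega}}{16} (pole of order 2)
  F(ω) = 2πi·ΣRes = \frac{3 \pi \left(4 \omega + 1\right) e^{4 \omega}}{8}

Both cases combine into a single formula in |ω|:

F(ω) = \frac{3 \pi \left(1 - 4 \left|{\omega}\right|\right) e^{- 4 \left|{\omega}\right|}}{8}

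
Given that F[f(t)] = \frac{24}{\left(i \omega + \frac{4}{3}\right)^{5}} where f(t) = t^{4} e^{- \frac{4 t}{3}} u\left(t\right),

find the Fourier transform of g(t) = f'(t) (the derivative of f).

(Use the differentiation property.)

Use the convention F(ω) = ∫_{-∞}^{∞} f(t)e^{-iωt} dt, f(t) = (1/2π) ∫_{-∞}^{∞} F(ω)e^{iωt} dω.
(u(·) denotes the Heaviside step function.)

F[g](ω) = \frac{5832 i \omega}{\left(3 i \omega + 4\right)^{5}}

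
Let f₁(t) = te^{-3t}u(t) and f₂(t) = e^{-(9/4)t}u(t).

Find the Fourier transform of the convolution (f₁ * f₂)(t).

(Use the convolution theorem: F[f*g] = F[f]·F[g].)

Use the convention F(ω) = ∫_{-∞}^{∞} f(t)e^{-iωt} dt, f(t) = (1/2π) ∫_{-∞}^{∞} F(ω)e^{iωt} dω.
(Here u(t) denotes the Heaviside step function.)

F[f₁*f₂](ω) = \frac{4}{\left(i \omega + 3\right)^{2} \left(4 i \omega + 9\right)}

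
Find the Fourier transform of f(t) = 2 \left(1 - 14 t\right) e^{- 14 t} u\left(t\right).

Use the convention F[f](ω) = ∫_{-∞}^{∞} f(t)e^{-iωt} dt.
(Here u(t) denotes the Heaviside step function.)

F(ω) = \frac{2 i \omega}{- \omega^{2} + 28 i \omega + 196}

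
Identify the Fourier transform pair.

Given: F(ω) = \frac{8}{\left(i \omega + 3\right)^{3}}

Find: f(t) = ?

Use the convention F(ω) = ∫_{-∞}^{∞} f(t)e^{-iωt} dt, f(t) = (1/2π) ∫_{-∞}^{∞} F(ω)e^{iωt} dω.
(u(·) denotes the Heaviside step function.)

f(t) = 4 t^{2} e^{- 3 t} u\left(t\right)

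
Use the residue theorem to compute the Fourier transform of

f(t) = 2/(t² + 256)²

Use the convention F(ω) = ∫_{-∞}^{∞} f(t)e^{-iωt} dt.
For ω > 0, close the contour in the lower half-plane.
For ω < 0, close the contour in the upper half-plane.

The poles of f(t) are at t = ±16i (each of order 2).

Let g(z) = f(z)e^{-iωz}; for large |z| the factor e^{-iωz} decays in the lower half-plane when ω > 0 and in the upper half-plane when ω < 0.

Case ω > 0 (lower half-plane, clockwise contour ⇒ F(ω) = -2πi·ΣRes):
  Res_{z = - 16 i} g(z) = \frac{i \left(16 \omega + 1\right) e^{- 16 \omega}}{8192} (pole of order 2)
  F(ω) = -2πi·ΣRes = \frac{\pi \left(16 \omega + 1\right) e^{- 16 \omega}}{4096}

Case ω < 0 (upper half-plane, counterclockwise contour ⇒ F(ω) = +2πi·ΣRes):
  Res_{z = 16 i} g(z) = \frac{i \left(16 \omega - 1\right) e^{16 \omega}}{8192} (pole of order 2)
  F(ω) = 2πi·ΣRes = \frac{\pi \left(1 - 16 \omega\right) e^{16 \omega}}{4096}

Both cases combine into a single formula in |ω|:

F(ω) = \frac{\pi \left(16 \left|{\omega}\right| + 1\right) e^{- 16 \left|{\omega}\right|}}{4096}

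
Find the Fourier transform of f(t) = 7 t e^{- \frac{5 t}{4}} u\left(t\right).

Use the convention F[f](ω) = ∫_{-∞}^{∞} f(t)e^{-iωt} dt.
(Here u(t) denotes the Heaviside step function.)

F(ω) = \frac{112}{\left(4 i \omega + 5\right)^{2}}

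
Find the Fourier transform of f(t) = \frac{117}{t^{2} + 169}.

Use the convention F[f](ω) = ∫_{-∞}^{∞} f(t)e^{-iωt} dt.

F(ω) = 9 \pi e^{- 13 \left|{\omega}\right|}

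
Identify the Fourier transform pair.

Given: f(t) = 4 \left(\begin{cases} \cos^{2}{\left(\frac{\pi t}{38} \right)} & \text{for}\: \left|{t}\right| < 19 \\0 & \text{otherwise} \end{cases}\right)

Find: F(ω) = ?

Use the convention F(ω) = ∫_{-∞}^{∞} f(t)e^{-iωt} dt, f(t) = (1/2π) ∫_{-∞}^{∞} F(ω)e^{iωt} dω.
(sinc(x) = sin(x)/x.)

F(ω) = - \frac{76 \pi^{2} \operatorname{sinc}{\left(19 \omega \right)}}{361 \omega^{2} - \pi^{2}}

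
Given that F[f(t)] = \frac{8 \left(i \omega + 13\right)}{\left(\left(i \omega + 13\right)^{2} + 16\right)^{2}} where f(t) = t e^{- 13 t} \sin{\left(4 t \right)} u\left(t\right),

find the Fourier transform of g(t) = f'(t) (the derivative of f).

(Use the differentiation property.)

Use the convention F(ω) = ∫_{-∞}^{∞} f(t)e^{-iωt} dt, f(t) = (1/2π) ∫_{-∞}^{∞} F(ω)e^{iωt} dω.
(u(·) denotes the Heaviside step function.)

F[g](ω) = \frac{8 i \omega \left(i \omega + 13\right)}{\left(\left(i \omega + 13\right)^{2} + 16\right)^{2}}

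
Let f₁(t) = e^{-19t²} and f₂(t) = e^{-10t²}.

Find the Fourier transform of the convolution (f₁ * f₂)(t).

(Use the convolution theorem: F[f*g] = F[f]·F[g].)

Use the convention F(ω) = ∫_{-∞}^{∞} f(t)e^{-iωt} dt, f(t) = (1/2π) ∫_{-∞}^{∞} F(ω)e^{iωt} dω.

F[f₁*f₂](ω) = \frac{\sqrt{190} \pi e^{- \frac{29 \omega^{2}}{760}}}{190}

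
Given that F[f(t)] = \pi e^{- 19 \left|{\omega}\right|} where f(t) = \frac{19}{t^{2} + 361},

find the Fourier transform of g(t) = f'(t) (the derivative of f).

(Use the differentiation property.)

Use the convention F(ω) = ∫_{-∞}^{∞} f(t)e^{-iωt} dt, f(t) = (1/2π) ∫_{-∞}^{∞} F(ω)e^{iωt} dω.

F[g](ω) = i \pi \omega e^{- 19 \left|{\omega}\right|}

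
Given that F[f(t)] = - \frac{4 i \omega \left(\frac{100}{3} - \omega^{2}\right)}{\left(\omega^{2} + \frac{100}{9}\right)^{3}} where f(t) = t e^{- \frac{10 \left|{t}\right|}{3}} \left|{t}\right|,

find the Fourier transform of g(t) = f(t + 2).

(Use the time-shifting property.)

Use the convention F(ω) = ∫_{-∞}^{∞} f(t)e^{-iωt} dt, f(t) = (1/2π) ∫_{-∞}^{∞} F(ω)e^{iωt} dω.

F[g](ω) = \frac{972 i \omega \left(3 \omega^{2} - 100\right) e^{2 i \omega}}{\left(9 \omega^{2} + 100\right)^{3}}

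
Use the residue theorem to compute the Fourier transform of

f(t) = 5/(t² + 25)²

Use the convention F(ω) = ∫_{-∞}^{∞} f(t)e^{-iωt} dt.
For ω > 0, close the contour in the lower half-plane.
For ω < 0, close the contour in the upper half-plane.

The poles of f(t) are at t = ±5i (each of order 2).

Let g(z) = f(z)e^{-iωz}; for large |z| the factor e^{-iωz} decays in the lower half-plane when ω > 0 and in the upper half-plane when ω < 0.

Case ω > 0 (lower half-plane, clockwise contour ⇒ F(ω) = -2πi·ΣRes):
  Res_{z = - 5 i} g(z) = \frac{i \left(5 \omega + 1\right) e^{- 5 \omega}}{100} (pole of order 2)
  F(ω) = -2πi·ΣRes = \frac{\pi \left(5 \omega + 1\right) e^{- 5 \omega}}{50}

Case ω < 0 (upper half-plane, counterclockwise contour ⇒ F(ω) = +2πi·ΣRes):
  Res_{z = 5 i} g(z) = \frac{i \left(5 \omega - 1\right) e^{5 \omega}}{100} (pole of order 2)
  F(ω) = 2πi·ΣRes = \frac{\pi \left(1 - 5 \omega\right) e^{5 \omega}}{50}

Both cases combine into a single formula in |ω|:

F(ω) = \frac{\pi \left(5 \left|{\omega}\right| + 1\right) e^{- 5 \left|{\omega}\right|}}{50}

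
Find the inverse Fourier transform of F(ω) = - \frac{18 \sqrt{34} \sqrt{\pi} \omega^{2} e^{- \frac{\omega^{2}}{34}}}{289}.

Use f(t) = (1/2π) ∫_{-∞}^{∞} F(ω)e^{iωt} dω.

f(t) = 9 \left(34 t^{2} - 2\right) e^{- \frac{17 t^{2}}{2}}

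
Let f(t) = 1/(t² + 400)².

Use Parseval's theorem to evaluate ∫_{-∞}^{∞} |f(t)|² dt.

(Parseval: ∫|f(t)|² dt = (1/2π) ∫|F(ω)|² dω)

∫|f(t)|² dt = \frac{\pi}{4096000000}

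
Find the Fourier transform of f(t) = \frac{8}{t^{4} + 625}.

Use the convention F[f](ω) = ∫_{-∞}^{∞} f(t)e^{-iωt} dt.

F(ω) = \frac{8 \pi e^{- \frac{5 \sqrt{2} \left|{\omega}\right|}{2}} \sin{\left(\frac{5 \sqrt{2} \left|{\omega}\right|}{2} + \frac{\pi}{4} \right)}}{125}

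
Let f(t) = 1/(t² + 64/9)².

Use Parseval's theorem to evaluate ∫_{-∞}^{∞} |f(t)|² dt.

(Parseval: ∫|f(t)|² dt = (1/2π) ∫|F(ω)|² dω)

∫|f(t)|² dt = \frac{10935 \pi}{33554432}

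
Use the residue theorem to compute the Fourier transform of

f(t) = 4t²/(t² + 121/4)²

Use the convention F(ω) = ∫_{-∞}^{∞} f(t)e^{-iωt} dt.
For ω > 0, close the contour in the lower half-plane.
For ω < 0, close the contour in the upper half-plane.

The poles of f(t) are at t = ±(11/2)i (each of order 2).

Let g(z) = f(z)e^{-iωz}; for large |z| the factor e^{-iωz} decays in the lower half-plane when ω > 0 and in the upper half-plane when ω < 0.

Case ω > 0 (lower half-plane, clockwise contour ⇒ F(ω) = -2πi·ΣRes):
  Res_{z = - \frac{11 i}{2}} g(z) = i \left(\frac{2}{11} - \omega\right) e^{- \frac{11 \omega}{2}} (pole of order 2)
  F(ω) = -2πi·ΣRes = \frac{2 \pi \left(2 - 11 \omega\right) e^{- \frac{11 \omega}{2}}}{11}

Case ω < 0 (upper half-plane, counterclockwise contour ⇒ F(ω) = +2πi·ΣRes):
  Res_{z = \frac{11 i}{2}} g(z) = i \left(- \omega - \frac{2}{11}\right) e^{\frac{11 \omega}{2}} (pole of order 2)
  F(ω) = 2πi·ΣRes = \frac{2 \pi \left(11 \omega + 2\right) e^{\frac{11 \omega}{2}}}{11}

Both cases combine into a single formula in |ω|:

F(ω) = \frac{2 \pi \left(2 - 11 \left|{\omega}\right|\right) e^{- \frac{11 \left|{\omega}\right|}{2}}}{11}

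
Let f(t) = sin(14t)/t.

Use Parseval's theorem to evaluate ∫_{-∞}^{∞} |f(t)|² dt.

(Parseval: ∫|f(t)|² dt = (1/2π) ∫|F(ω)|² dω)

∫|f(t)|² dt = 14 \pi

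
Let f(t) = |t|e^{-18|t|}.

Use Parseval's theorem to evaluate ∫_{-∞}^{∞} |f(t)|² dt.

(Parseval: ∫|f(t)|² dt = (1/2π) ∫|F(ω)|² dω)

∫|f(t)|² dt = \frac{1}{11664}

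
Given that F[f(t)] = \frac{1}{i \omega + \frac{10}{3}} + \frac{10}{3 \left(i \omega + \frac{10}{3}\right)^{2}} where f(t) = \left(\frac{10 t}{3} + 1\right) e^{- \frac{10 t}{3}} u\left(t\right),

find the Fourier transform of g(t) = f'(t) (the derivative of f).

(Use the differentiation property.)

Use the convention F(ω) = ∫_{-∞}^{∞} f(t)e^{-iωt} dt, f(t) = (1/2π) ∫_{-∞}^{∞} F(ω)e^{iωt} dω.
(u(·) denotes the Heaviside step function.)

F[g](ω) = \frac{3 \omega \left(3 \omega - 20 i\right)}{9 \omega^{2} - 60 i \omega - 100}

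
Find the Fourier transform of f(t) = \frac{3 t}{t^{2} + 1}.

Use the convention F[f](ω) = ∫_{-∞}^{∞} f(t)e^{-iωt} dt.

F(ω) = - 3 i \pi e^{- \left|{\omega}\right|} \operatorname{sign}{\left(\omega \right)}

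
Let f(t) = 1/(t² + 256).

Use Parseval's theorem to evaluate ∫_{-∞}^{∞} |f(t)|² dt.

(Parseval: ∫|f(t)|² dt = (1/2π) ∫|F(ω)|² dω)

∫|f(t)|² dt = \frac{\pi}{8192}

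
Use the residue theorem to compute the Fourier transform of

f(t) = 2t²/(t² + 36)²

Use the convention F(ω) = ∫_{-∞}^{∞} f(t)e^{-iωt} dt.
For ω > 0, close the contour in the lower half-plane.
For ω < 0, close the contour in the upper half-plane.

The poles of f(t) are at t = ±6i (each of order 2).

Let g(z) = f(z)e^{-iωz}; for large |z| the factor e^{-iωz} decays in the lower half-plane when ω > 0 and in the upper half-plane when ω < 0.

Case ω > 0 (lower half-plane, clockwise contour ⇒ F(ω) = -2πi·ΣRes):
  Res_{z = - 6 i} g(z) = \frac{i \left(1 - 6 \omega\right) e^{- 6 \omega}}{12} (pole of order 2)
  F(ω) = -2πi·ΣRes = \frac{\pi \left(1 - 6 \omega\right) e^{- 6 \omega}}{6}

Case ω < 0 (upper half-plane, counterclockwise contour ⇒ F(ω) = +2πi·ΣRes):
  Res_{z = 6 i} g(z) = \frac{i \left(- 6 \omega - 1\right) e^{6 \omega}}{12} (pole of order 2)
  F(ω) = 2πi·ΣRes = \frac{\pi \left(6 \omega + 1\right) e^{6 \omega}}{6}

Both cases combine into a single formula in |ω|:

F(ω) = \frac{\pi \left(1 - 6 \left|{\omega}\right|\right) e^{- 6 \left|{\omega}\right|}}{6}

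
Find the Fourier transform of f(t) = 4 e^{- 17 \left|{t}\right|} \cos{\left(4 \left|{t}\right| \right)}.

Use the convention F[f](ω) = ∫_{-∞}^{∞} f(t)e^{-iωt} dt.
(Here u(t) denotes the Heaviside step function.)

F(ω) = \frac{136 \left(\omega^{2} + 305\right)}{\omega^{4} + 546 \omega^{2} + 93025}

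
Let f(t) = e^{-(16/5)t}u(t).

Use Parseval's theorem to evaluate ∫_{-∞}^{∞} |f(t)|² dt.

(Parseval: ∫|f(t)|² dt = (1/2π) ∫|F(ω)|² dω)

∫|f(t)|² dt = \frac{5}{32}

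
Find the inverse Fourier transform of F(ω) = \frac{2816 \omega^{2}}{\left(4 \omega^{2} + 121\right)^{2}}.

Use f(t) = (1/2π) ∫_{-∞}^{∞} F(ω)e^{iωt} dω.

f(t) = 8 \left(1 - \frac{11 \left|{t}\right|}{2}\right) e^{- \frac{11 \left|{t}\right|}{2}}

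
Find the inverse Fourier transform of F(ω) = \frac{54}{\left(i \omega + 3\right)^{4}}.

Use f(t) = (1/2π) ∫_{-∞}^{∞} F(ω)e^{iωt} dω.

f(t) = 9 t^{3} e^{- 3 t} u\left(t\right)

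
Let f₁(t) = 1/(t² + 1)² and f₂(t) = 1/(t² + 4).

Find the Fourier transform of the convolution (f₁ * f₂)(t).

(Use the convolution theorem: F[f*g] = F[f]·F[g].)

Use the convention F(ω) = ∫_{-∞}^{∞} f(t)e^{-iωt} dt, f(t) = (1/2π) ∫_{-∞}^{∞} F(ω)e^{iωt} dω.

F[f₁*f₂](ω) = \frac{\pi^{2} \left(\left|{\omega}\right| + 1\right) e^{- 3 \left|{\omega}\right|}}{4}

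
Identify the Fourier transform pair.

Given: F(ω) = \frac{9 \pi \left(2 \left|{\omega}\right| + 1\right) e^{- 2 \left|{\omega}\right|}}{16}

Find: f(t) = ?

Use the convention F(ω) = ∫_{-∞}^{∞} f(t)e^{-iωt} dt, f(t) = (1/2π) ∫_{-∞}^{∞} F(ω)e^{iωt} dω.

f(t) = \frac{9}{\left(t^{2} + 4\right)^{2}}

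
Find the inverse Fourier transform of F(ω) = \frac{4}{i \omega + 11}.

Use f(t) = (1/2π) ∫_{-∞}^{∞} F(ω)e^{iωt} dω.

f(t) = 4 e^{- 11 t} u\left(t\right)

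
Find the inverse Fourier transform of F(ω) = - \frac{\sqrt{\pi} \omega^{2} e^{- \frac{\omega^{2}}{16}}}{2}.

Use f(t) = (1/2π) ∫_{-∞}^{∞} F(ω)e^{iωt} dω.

f(t) = 4 \left(16 t^{2} - 2\right) e^{- 4 t^{2}}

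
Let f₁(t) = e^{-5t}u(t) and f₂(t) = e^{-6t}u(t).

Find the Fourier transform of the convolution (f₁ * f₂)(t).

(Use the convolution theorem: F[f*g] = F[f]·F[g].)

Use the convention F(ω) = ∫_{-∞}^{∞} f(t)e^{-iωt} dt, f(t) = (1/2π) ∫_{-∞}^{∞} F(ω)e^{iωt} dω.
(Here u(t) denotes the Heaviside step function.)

F[f₁*f₂](ω) = \frac{1}{\left(i \omega + 5\right) \left(i \omega + 6\right)}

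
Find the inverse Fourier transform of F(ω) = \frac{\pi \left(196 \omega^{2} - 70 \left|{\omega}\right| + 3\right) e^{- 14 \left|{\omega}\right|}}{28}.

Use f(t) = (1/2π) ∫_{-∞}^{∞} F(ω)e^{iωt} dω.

f(t) = \frac{4 t^{4}}{\left(t^{2} + 196\right)^{3}}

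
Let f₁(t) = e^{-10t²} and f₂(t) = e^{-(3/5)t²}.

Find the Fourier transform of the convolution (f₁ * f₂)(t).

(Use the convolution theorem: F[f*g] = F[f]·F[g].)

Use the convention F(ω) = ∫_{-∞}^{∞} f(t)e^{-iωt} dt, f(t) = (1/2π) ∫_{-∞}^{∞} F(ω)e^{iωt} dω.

F[f₁*f₂](ω) = \frac{\sqrt{6} \pi e^{- \frac{53 \omega^{2}}{120}}}{6}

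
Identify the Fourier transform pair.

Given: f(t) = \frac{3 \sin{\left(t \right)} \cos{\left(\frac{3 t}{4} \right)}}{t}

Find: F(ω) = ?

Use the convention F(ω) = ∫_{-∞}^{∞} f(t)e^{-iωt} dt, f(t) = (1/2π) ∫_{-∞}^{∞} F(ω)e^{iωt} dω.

F(ω) = \begin{cases} 3 \pi & \text{for}\: \omega > - \frac{1}{4} \wedge \omega < \frac{1}{4} \\\frac{3 \pi}{2} & \text{for}\: \omega > - \frac{7}{4} \wedge \omega < \frac{7}{4} \\0 & \text{otherwise} \end{cases}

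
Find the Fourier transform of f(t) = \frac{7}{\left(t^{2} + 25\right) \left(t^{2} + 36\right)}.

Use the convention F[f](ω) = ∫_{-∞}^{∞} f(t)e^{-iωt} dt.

F(ω) = \frac{7 \pi \left(6 e^{\left|{\omega}\right|} - 5\right) e^{- 6 \left|{\omega}\right|}}{330}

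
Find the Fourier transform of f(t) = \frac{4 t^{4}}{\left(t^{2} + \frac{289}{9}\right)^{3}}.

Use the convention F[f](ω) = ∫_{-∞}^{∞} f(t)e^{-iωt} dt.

F(ω) = \frac{\pi \left(289 \omega^{2} - 255 \left|{\omega}\right| + 27\right) e^{- \frac{17 \left|{\omega}\right|}{3}}}{102}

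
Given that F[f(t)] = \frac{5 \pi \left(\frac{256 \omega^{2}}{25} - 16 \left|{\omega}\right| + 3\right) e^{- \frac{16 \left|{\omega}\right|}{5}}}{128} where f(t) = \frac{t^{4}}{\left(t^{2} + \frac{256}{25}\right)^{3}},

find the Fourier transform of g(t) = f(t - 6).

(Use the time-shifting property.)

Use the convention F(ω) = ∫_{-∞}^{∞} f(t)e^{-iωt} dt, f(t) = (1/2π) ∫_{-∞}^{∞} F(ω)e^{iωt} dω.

F[g](ω) = \frac{\pi \left(256 \omega^{2} - 400 \left|{\omega}\right| + 75\right) e^{- 6 i \omega - \frac{16 \left|{\omega}\right|}{5}}}{640}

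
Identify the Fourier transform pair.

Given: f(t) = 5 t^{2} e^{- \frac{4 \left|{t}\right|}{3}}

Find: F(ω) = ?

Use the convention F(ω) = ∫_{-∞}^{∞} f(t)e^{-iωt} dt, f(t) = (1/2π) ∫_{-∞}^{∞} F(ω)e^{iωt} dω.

F(ω) = \frac{2160 \left(16 - 27 \omega^{2}\right)}{\left(9 \omega^{2} + 16\right)^{3}}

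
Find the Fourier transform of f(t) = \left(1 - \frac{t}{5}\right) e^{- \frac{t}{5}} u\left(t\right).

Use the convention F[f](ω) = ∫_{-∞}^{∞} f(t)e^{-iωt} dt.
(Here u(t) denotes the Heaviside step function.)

F(ω) = \frac{25 i \omega}{- 25 \omega^{2} + 10 i \omega + 1}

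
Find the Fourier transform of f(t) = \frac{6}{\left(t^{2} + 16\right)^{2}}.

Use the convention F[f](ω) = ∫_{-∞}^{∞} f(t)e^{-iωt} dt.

F(ω) = \frac{3 \pi \left(4 \left|{\omega}\right| + 1\right) e^{- 4 \left|{\omega}\right|}}{64}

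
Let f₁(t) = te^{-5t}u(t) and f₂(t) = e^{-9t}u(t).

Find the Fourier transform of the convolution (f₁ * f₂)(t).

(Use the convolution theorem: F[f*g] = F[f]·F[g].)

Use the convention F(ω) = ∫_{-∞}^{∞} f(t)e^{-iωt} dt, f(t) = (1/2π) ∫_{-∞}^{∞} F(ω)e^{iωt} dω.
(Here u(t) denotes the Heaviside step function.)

F[f₁*f₂](ω) = \frac{1}{\left(i \omega + 5\right)^{2} \left(i \omega + 9\right)}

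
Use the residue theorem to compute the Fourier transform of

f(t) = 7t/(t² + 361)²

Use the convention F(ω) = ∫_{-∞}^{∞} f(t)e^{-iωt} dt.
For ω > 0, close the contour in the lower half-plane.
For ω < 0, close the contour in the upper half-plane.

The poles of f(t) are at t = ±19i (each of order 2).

Let g(z) = f(z)e^{-iωz}; for large |z| the factor e^{-iωz} decays in the lower half-plane when ω > 0 and in the upper half-plane when ω < 0.

Case ω > 0 (lower half-plane, clockwise contour ⇒ F(ω) = -2πi·ΣRes):
  Res_{z = - 19 i} g(z) = \frac{7 \omega e^{- 19 \omega}}{76} (pole of order 2)
  F(ω) = -2πi·ΣRes = - \frac{7 i \pi \omega e^{- 19 \omega}}{38}

Case ω < 0 (upper half-plane, counterclockwise contour ⇒ F(ω) = +2πi·ΣRes):
  Res_{z = 19 i} g(z) = - \frac{7 \omega e^{19 \omega}}{76} (pole of order 2)
  F(ω) = 2πi·ΣRes = - \frac{7 i \pi \omega e^{19 \omega}}{38}

Both cases combine into a single formula in |ω|:

F(ω) = - \frac{7 i \pi \omega e^{- 19 \left|{\omega}\right|}}{38}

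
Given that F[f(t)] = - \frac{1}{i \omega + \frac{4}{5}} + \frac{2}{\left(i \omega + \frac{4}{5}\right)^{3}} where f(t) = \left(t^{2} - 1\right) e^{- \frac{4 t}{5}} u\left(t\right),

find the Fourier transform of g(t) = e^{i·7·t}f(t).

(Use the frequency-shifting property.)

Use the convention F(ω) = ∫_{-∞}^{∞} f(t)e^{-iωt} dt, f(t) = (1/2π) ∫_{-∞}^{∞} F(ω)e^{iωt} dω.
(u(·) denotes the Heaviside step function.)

F[g](ω) = \frac{5 \left(250 i \left(\omega - 7\right) - \left(5 i \left(\omega - 7\right) + 4\right)^{3} + 200\right)}{\left(5 i \left(\omega - 7\right) + 4\right)^{4}}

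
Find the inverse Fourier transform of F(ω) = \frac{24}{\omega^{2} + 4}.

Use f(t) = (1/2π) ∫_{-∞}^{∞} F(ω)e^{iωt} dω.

f(t) = 6 e^{- 2 \left|{t}\right|}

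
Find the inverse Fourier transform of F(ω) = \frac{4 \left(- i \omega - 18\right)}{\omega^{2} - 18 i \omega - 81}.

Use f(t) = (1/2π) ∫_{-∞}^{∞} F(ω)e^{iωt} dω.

f(t) = 4 \left(9 t + 1\right) e^{- 9 t} u\left(t\right)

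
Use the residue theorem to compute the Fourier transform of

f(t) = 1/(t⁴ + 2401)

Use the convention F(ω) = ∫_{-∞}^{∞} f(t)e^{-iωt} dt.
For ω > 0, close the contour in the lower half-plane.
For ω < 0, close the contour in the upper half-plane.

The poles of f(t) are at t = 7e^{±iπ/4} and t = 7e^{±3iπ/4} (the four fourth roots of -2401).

Let g(z) = f(z)e^{-iωz}; for large |z| the factor e^{-iωz} decays in the lower half-plane when ω > 0 and in the upper half-plane when ω < 0.

Case ω > 0 (lower half-plane, clockwise contour ⇒ F(ω) = -2πi·ΣRes):
  Res_{z = - \frac{7 \sqrt{2}}{2} - \frac{7 \sqrt{2} i}{2}} g(z) = \frac{\sqrt{2} i \left(1 - i\right) e^{\frac{7 \sqrt{2} \omega \left(-1 + i\right)}{2}}}{2744}
  Res_{z = \frac{7 \sqrt{2}}{2} - \frac{7 \sqrt{2} i}{2}} g(z) = \frac{\sqrt{2} i \left(1 + i\right) e^{- \frac{7 \sqrt{2} \omega \left(1 + i\right)}{2}}}{2744}
  F(ω) = -2πi·ΣRes = \frac{\sqrt{2} \pi \left(1 - i\right) \left(e^{7 \sqrt{2} i \omega} + i\right) e^{- \frac{7 \sqrt{2} \omega \left(1 + i\right)}{2}}}{1372} = \frac{\pi e^{- \frac{7 \sqrt{2} \omega}{2}} \sin{\left(\frac{7 \sqrt{2} \omega}{2} + \frac{\pi}{4} \right)}}{343}

Case ω < 0 (upper half-plane, counterclockwise contour ⇒ F(ω) = +2πi·ΣRes):
  Res_{z = \frac{7 \sqrt{2}}{2} + \frac{7 \sqrt{2} i}{2}} g(z) = \frac{\sqrt{2} i \left(-1 + i\right) e^{\frac{7 \sqrt{2} \omega \left(1 - i\right)}{2}}}{2744}
  Res_{z = - \frac{7 \sqrt{2}}{2} + \frac{7 \sqrt{2} i}{2}} g(z) = \frac{\sqrt{2} \left(1 - i\right) e^{\frac{7 \sqrt{2} \omega \left(1 + i\right)}{2}}}{2744}
  F(ω) = 2πi·ΣRes = - \frac{\sqrt{2} i \pi \left(i \left(1 - i\right) e^{\frac{7 \sqrt{2} \omega \left(1 - i\right)}{2}} - \left(1 - i\right) e^{\frac{7 \sqrt{2} \omega \left(1 + i\right)}{2}}\right)}{1372} = \frac{\pi e^{\frac{7 \sqrt{2} \omega}{2}} \cos{\left(\frac{7 \sqrt{2} \omega}{2} + \frac{\pi}{4} \right)}}{343}

Both cases combine into a single formula in |ω|:

F(ω) = \frac{\pi e^{- \frac{7 \sqrt{2} \left|{\omega}\right|}{2}} \sin{\left(\frac{7 \sqrt{2} \left|{\omega}\right|}{2} + \frac{\pi}{4} \right)}}{343}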